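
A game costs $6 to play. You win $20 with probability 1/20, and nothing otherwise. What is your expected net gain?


E[gain] = (20-6)×1/20 + (-6)×19/20
= 7/10 - 57/10 = -5

Expected net gain = $-5 ≈ $-5.00


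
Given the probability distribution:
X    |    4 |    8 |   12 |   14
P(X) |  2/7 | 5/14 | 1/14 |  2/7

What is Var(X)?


E[X] = 62/7
E[X²] = 656/7
Var(X) = E[X²] - (E[X])² = 656/7 - 3844/49 = 748/49

Var(X) = 748/49 ≈ 15.2653


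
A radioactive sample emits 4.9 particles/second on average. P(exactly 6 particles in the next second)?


Poisson(λ=4.9): P(X=6) = e^(-λ)×λ^k/k!
= e^(-4.9) × 4.9^6 / 6!
≈ 0.007446583071 × 13841.287201 / 720 ≈ 0.143153

P(X=6) ≈ 0.143153 ≈ 14.32%


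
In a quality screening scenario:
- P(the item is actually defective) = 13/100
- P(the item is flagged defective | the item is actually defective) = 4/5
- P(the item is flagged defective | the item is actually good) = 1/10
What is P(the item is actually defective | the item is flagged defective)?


Using Bayes' theorem:
P(A|B) = P(B|A)·P(A) / P(B)

P(the item is flagged defective) = 4/5 × 13/100 + 1/10 × 87/100
= 13/125 + 87/1000 = 191/1000

P(the item is actually defective|the item is flagged defective) = (13/125) / (191/1000) = 104/191

P(the item is actually defective|the item is flagged defective) = 104/191 ≈ 54.45%


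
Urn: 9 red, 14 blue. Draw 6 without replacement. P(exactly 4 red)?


Hypergeometric: C(9,4)×C(14,2)/C(23,6)
= 126×91/100947 = 546/4807

P(X=4) = 546/4807 ≈ 11.36%


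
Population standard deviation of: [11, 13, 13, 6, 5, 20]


Mean = 68/6 = 34/3
  (11-34/3)²=1/9
  (13-34/3)²=25/9
  (13-34/3)²=25/9
  (6-34/3)²=256/9
  (5-34/3)²=361/9
  (20-34/3)²=676/9
Σ(x-μ)² = 448/3
σ² = (448/3)/6 = 224/9

σ = √(224/9) ≈ 4.9889


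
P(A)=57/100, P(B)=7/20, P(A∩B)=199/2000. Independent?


P(A)×P(B) = 399/2000
P(A∩B) = 199/2000
Not equal → NOT independent

No, not independent


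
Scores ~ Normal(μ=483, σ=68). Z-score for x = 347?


z = (x - μ)/σ = (347 - 483)/68 = -2.0

z = -2.0


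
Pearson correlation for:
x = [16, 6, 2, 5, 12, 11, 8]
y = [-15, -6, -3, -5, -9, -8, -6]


n=7, Σx=60, Σy=-52, Σxy=-551, Σx²=650, Σy²=476
r = (7×(-551) - 60×(-52))/√((7×650 - 60²)(7×476 - (-52)²))
= -737/√(950×628) = -737/√596600 ≈ -737/772.3989 ≈ -0.9542

r ≈ -0.9542


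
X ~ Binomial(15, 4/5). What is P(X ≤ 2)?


P(X ≤ 2) = Σ P(X=i) for i=0..2
P(X=0) = 1/30517578125
P(X=1) = 12/6103515625
P(X=2) = 336/6103515625
Sum = 1741/30517578125

P(X ≤ 2) = 1741/30517578125 ≈ 0.00%


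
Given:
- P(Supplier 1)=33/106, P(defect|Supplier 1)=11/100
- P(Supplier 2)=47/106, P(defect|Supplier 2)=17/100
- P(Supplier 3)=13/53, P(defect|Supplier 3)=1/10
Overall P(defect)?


P(B) = Σ P(B|Aᵢ)×P(Aᵢ)
  11/100×33/106 = 363/10600
  17/100×47/106 = 799/10600
  1/10×13/53 = 13/530
Sum = 711/5300

P(defect) = 711/5300 ≈ 13.42%


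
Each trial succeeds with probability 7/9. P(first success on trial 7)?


Geometric: P(X=7) = (1-p)^(k-1)×p = (2/9)^6×7/9 = 448/4782969

P(X=7) = 448/4782969 ≈ 0.01%


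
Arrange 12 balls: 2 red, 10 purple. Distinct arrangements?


12!/(2!×10!) = 66

66


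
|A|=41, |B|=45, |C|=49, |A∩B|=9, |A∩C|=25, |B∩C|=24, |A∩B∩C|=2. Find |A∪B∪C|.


|A∪B∪C| = 41+45+49-9-25-24+2 = 79

|A∪B∪C| = 79


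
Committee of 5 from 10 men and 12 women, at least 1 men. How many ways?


Count by #men:
  1M,4W: C(10,1)×C(12,4)=4950
  2M,3W: C(10,2)×C(12,3)=9900
  3M,2W: C(10,3)×C(12,2)=7920
  4M,1W: C(10,4)×C(12,1)=2520
  5M,0W: C(10,5)×C(12,0)=252
Total = 25542

25542


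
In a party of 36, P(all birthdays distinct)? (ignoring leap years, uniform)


P(all different) = Π(365-i)/365 for i=0..35
= (365/365)×(364/365)×...×(330/365)
= 0.167818

P ≈ 0.1678 ≈ 16.78%


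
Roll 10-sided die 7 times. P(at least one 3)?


P(no 3)^7 = (9/10)^7 = 4782969/10000000
P(≥1) = 1 - 4782969/10000000 = 5217031/10000000

P = 5217031/10000000 ≈ 52.17%


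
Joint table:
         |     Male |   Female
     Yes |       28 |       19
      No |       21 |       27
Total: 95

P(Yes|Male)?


P(Yes|Male) = 28/(28+21) = 28/49 = 4/7

P = 4/7 ≈ 57.14%


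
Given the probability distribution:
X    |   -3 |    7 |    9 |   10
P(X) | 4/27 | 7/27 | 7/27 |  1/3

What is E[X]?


E[X] = Σ x·P(X=x)
= (-3)×(4/27) + (7)×(7/27) + (9)×(7/27) + (10)×(1/3)
= 190/27

E[X] = 190/27


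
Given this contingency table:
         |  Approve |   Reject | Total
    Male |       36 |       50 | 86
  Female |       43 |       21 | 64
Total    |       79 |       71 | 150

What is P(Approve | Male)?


P(Approve | Male) = 36/(36+50) = 36/86 = 18/43

P(Approve|Male) = 18/43 ≈ 41.86%


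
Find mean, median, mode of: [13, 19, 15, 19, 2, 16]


Sorted: [2, 13, 15, 16, 19, 19]
Mean = 84/6 = 14
Median = 31/2
Freq: {13: 1, 19: 2, 15: 1, 2: 1, 16: 1}
Mode: [19]

Mean=14, Median=31/2, Mode=19


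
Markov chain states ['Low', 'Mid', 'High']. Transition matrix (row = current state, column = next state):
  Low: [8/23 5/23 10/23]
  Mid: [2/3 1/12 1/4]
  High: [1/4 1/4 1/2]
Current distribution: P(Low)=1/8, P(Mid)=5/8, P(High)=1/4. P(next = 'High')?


P(next=High) = Σᵢ P(now=i)×P(i→High)
= 1/8×10/23 + 5/8×1/4 + 1/4×1/2
= 5/92 + 5/32 + 1/8 = 247/736

P = 247/736 ≈ 0.3356


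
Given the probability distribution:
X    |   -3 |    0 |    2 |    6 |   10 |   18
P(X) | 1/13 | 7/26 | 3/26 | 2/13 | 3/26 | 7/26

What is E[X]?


E[X] = Σ x·P(X=x)
= (-3)×(1/13) + (0)×(7/26) + (2)×(3/26) + (6)×(2/13) + (10)×(3/26) + (18)×(7/26)
= 90/13

E[X] = 90/13


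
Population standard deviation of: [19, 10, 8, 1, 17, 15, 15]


Mean = 85/7
  (19-85/7)²=2304/49
  (10-85/7)²=225/49
  (8-85/7)²=841/49
  (1-85/7)²=6084/49
  (17-85/7)²=1156/49
  (15-85/7)²=400/49
  (15-85/7)²=400/49
Σ(x-μ)² = 1630/7
σ² = (1630/7)/7 = 1630/49

σ = √(1630/49) ≈ 5.7676


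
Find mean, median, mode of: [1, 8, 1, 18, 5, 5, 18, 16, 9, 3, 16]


Sorted: [1, 1, 3, 5, 5, 8, 9, 16, 16, 18, 18]
Mean = 100/11
Median = 8
Freq: {1: 2, 8: 1, 18: 2, 5: 2, 16: 2, 9: 1, 3: 1}
Mode: [1, 5, 16, 18]

Mean=100/11, Median=8, Mode=[1, 5, 16, 18]


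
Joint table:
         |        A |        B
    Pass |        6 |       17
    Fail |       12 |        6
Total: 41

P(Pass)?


P(Pass) = (6+17)/41 = 23/41

P(Pass) = 23/41 ≈ 56.10%


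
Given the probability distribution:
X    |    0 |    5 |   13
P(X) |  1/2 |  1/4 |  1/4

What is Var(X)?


E[X] = 9/2
E[X²] = 97/2
Var(X) = E[X²] - (E[X])² = 97/2 - 81/4 = 113/4

Var(X) = 113/4 ≈ 28.2500


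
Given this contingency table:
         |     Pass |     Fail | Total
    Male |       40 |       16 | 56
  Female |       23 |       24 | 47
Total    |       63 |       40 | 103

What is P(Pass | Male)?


P(Pass | Male) = 40/(40+16) = 40/56 = 5/7

P(Pass|Male) = 5/7 ≈ 71.43%


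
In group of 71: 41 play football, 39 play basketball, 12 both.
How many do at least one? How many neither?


|A∪B| = 41+39-12 = 68
Neither = 71-68 = 3

At least one: 68; Neither: 3


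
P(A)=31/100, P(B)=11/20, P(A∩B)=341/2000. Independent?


P(A)×P(B) = 341/2000
P(A∩B) = 341/2000
Equal ✓ → Independent

Yes, independent


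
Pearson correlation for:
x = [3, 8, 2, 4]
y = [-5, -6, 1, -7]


n=4, Σx=17, Σy=-17, Σxy=-89, Σx²=93, Σy²=111
r = (4×(-89) - 17×(-17))/√((4×93 - 17²)(4×111 - (-17)²))
= -67/√(83×155) = -67/√12865 ≈ -67/113.4240 ≈ -0.5907

r ≈ -0.5907


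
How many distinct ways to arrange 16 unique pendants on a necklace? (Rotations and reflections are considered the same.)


Free circular arrangements: rotations and reflections both identified.
(n-1)!/2 = 15!/2 = 1307674368000/2 = 653837184000

653837184000


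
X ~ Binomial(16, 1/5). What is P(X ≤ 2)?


P(X ≤ 2) = Σ P(X=i) for i=0..2
P(X=0) = 4294967296/152587890625
P(X=1) = 17179869184/152587890625
P(X=2) = 6442450944/30517578125
Sum = 2147483648/6103515625

P(X ≤ 2) = 2147483648/6103515625 ≈ 35.18%


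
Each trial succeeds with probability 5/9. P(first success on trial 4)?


Geometric: P(X=4) = (1-p)^(k-1)×p = (4/9)^3×5/9 = 320/6561

P(X=4) = 320/6561 ≈ 4.88%


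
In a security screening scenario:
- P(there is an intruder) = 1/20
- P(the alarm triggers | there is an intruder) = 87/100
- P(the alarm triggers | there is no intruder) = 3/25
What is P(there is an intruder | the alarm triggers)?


Using Bayes' theorem:
P(A|B) = P(B|A)·P(A) / P(B)

P(the alarm triggers) = 87/100 × 1/20 + 3/25 × 19/20
= 87/2000 + 57/500 = 63/400

P(there is an intruder|the alarm triggers) = (87/2000) / (63/400) = 29/105

P(there is an intruder|the alarm triggers) = 29/105 ≈ 27.62%


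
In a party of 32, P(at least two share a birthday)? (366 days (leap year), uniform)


P(all different) = Π(366-i)/366 for i=0..31
= 0.247626
P(match) = 1 - 0.247626 = 0.752374

P ≈ 0.7524 ≈ 75.24%


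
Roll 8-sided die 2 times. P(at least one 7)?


P(no 7)^2 = (7/8)^2 = 49/64
P(≥1) = 1 - 49/64 = 15/64

P = 15/64 ≈ 23.44%


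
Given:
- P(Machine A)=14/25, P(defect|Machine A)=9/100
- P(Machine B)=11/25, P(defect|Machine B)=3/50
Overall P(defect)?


P(B) = Σ P(B|Aᵢ)×P(Aᵢ)
  9/100×14/25 = 63/1250
  3/50×11/25 = 33/1250
Sum = 48/625

P(defect) = 48/625 ≈ 7.68%


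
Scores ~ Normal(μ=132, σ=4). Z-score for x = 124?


z = (x - μ)/σ = (124 - 132)/4 = -2.0

z = -2.0


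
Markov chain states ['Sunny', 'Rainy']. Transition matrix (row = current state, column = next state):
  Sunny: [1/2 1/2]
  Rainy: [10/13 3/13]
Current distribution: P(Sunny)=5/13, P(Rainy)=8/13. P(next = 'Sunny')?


P(next=Sunny) = Σᵢ P(now=i)×P(i→Sunny)
= 5/13×1/2 + 8/13×10/13
= 5/26 + 80/169 = 225/338

P = 225/338 ≈ 0.6657


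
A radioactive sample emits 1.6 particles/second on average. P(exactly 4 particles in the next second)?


Poisson(λ=1.6): P(X=4) = e^(-λ)×λ^k/k!
= e^(-1.6) × 1.6^4 / 4!
≈ 0.201896518 × 6.5536 / 24 ≈ 0.055131

P(X=4) ≈ 0.055131 ≈ 5.51%


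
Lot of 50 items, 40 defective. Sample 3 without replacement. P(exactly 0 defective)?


Hypergeometric: C(40,0)×C(10,3)/C(50,3)
= 1×120/19600 = 3/490

P(X=0) = 3/490 ≈ 0.61%


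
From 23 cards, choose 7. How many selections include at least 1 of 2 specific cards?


Complement: C(23,7) - C(21,7) = 245157 - 116280 = 128877

128877


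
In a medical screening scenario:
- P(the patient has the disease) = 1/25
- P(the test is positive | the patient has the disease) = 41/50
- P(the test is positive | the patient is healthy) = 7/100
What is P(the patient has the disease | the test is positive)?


Using Bayes' theorem:
P(A|B) = P(B|A)·P(A) / P(B)

P(the test is positive) = 41/50 × 1/25 + 7/100 × 24/25
= 41/1250 + 42/625 = 1/10

P(the patient has the disease|the test is positive) = (41/1250) / (1/10) = 41/125

P(the patient has the disease|the test is positive) = 41/125 ≈ 32.80%


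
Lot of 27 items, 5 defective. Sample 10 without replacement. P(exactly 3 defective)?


Hypergeometric: C(5,3)×C(22,7)/C(27,10)
= 10×170544/8436285 = 544/2691

P(X=3) = 544/2691 ≈ 20.22%


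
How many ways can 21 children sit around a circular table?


Circular arrangements of 21 distinct objects: fix one position to break rotational symmetry.
(n-1)! = 20! = 2432902008176640000

2432902008176640000


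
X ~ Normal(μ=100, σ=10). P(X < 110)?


z = (110-100)/10 = 1.0
P(Z < 1.0) = 0.8413

P(X < 110) ≈ 0.8413


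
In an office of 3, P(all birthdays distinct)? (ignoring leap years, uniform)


P(all different) = Π(365-i)/365 for i=0..2
= (365/365)×(364/365)×...×(363/365)
= 0.991796

P ≈ 0.9918 ≈ 99.18%


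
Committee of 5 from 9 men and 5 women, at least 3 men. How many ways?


Count by #men:
  3M,2W: C(9,3)×C(5,2)=840
  4M,1W: C(9,4)×C(5,1)=630
  5M,0W: C(9,5)×C(5,0)=126
Total = 1596

1596


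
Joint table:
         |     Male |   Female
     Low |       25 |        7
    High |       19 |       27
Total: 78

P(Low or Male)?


P(Low∨Male) = P(Low) + P(Male) - P(Low∧Male)
= (32 + 44 - 25)/78 = 51/78 = 17/26

P = 17/26 ≈ 65.38%


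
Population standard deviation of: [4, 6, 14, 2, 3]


Mean = 29/5
  (4-29/5)²=81/25
  (6-29/5)²=1/25
  (14-29/5)²=1681/25
  (2-29/5)²=361/25
  (3-29/5)²=196/25
Σ(x-μ)² = 464/5
σ² = (464/5)/5 = 464/25

σ = √(464/25) ≈ 4.3081


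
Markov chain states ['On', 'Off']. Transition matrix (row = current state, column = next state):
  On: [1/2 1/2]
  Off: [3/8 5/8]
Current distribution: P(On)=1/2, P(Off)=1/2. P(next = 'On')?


P(next=On) = Σᵢ P(now=i)×P(i→On)
= 1/2×1/2 + 1/2×3/8
= 1/4 + 3/16 = 7/16

P = 7/16 ≈ 0.4375


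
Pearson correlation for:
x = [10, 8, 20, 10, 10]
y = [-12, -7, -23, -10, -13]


n=5, Σx=58, Σy=-65, Σxy=-866, Σx²=764, Σy²=991
r = (5×(-866) - 58×(-65))/√((5×764 - 58²)(5×991 - (-65)²))
= -560/√(456×730) = -560/√332880 ≈ -560/576.9575 ≈ -0.9706

r ≈ -0.9706


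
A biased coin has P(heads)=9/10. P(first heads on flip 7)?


Geometric: P(X=7) = (1-p)^(k-1)×p = (1/10)^6×9/10 = 9/10000000

P(X=7) = 9/10000000 ≈ 0.00%


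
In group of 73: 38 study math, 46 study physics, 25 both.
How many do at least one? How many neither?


|A∪B| = 38+46-25 = 59
Neither = 73-59 = 14

At least one: 59; Neither: 14


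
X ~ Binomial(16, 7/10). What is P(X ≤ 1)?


P(X ≤ 1) = Σ P(X=i) for i=0..1
P(X=0) = 43046721/10000000000000000
P(X=1) = 100442349/625000000000000
Sum = 330024861/2000000000000000

P(X ≤ 1) = 330024861/2000000000000000 ≈ 0.00%


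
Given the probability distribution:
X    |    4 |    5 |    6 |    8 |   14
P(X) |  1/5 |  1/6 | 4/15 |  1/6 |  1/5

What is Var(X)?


E[X] = 221/30
E[X²] = 401/6
Var(X) = E[X²] - (E[X])² = 401/6 - 48841/900 = 11309/900

Var(X) = 11309/900 ≈ 12.5656


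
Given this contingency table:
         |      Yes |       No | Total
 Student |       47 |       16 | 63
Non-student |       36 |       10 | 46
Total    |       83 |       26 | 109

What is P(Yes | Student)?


P(Yes | Student) = 47/(47+16) = 47/63

P(Yes|Student) = 47/63 ≈ 74.60%


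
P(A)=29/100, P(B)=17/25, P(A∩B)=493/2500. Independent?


P(A)×P(B) = 493/2500
P(A∩B) = 493/2500
Equal ✓ → Independent

Yes, independent


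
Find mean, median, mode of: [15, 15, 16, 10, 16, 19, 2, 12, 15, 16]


Sorted: [2, 10, 12, 15, 15, 15, 16, 16, 16, 19]
Mean = 136/10 = 68/5
Median = 15
Freq: {15: 3, 16: 3, 10: 1, 19: 1, 2: 1, 12: 1}
Mode: [15, 16]

Mean=68/5, Median=15, Mode=[15, 16]


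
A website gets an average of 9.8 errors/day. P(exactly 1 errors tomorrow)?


Poisson(λ=9.8): P(X=1) = e^(-λ)×λ^k/k!
= e^(-9.8) × 9.8^1 / 1!
≈ 5.545159943e-05 × 9.8 / 1 ≈ 0.000543

P(X=1) ≈ 0.000543 ≈ 0.05%


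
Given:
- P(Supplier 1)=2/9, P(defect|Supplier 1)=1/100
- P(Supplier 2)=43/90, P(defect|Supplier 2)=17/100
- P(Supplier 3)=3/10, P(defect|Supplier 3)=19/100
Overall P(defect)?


P(B) = Σ P(B|Aᵢ)×P(Aᵢ)
  1/100×2/9 = 1/450
  17/100×43/90 = 731/9000
  19/100×3/10 = 57/1000
Sum = 158/1125

P(defect) = 158/1125 ≈ 14.04%


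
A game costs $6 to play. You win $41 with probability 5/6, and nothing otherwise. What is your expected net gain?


E[gain] = (41-6)×5/6 + (-6)×1/6
= 175/6 - 1 = 169/6

Expected net gain = $169/6 ≈ $28.17


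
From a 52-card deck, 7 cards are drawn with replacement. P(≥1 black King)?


P(not a black King) = 50/52 = 25/26
P(none in 7 draws) = (25/26)^7 = 6103515625/8031810176
P(≥1 black King) = 1 - 6103515625/8031810176 = 1928294551/8031810176

P = 1928294551/8031810176 ≈ 24.01%


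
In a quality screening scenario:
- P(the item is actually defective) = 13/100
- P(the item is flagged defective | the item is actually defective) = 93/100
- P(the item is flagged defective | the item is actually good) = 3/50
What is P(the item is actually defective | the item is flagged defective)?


Using Bayes' theorem:
P(A|B) = P(B|A)·P(A) / P(B)

P(the item is flagged defective) = 93/100 × 13/100 + 3/50 × 87/100
= 1209/10000 + 261/5000 = 1731/10000

P(the item is actually defective|the item is flagged defective) = (1209/10000) / (1731/10000) = 403/577

P(the item is actually defective|the item is flagged defective) = 403/577 ≈ 69.84%


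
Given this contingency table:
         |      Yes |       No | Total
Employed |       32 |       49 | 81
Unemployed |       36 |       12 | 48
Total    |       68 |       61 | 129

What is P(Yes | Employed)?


P(Yes | Employed) = 32/(32+49) = 32/81

P(Yes|Employed) = 32/81 ≈ 39.51%


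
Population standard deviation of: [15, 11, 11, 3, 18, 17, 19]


Mean = 94/7
  (15-94/7)²=121/49
  (11-94/7)²=289/49
  (11-94/7)²=289/49
  (3-94/7)²=5329/49
  (18-94/7)²=1024/49
  (17-94/7)²=625/49
  (19-94/7)²=1521/49
Σ(x-μ)² = 1314/7
σ² = (1314/7)/7 = 1314/49

σ = √(1314/49) ≈ 5.1784


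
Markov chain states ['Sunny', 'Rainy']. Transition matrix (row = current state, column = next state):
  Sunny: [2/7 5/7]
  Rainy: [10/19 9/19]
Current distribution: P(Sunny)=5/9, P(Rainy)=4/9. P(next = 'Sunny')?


P(next=Sunny) = Σᵢ P(now=i)×P(i→Sunny)
= 5/9×2/7 + 4/9×10/19
= 10/63 + 40/171 = 470/1197

P = 470/1197 ≈ 0.3926


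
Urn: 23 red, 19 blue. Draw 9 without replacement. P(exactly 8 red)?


Hypergeometric: C(23,8)×C(19,1)/C(42,9)
= 490314×19/445891810 = 14421/690235

P(X=8) = 14421/690235 ≈ 2.09%


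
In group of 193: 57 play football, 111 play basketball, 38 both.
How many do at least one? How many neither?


|A∪B| = 57+111-38 = 130
Neither = 193-130 = 63

At least one: 130; Neither: 63


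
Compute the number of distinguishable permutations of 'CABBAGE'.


Letters: 7, freq: {'C': 1, 'A': 2, 'B': 2, 'G': 1, 'E': 1}
7!/(1!×2!×2!×1!×1!) = 5040/4 = 1260

1260


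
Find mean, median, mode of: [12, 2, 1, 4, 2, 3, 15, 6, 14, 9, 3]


Sorted: [1, 2, 2, 3, 3, 4, 6, 9, 12, 14, 15]
Mean = 71/11
Median = 4
Freq: {12: 1, 2: 2, 1: 1, 4: 1, 3: 2, 15: 1, 6: 1, 14: 1, 9: 1}
Mode: [2, 3]

Mean=71/11, Median=4, Mode=[2, 3]


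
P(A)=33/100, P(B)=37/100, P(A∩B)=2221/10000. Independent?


P(A)×P(B) = 1221/10000
P(A∩B) = 2221/10000
Not equal → NOT independent

No, not independent


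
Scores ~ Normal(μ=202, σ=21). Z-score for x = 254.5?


z = (x - μ)/σ = (254.5 - 202)/21 = 2.5

z = 2.5


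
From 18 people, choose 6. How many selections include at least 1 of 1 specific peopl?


Complement: C(18,6) - C(17,6) = 18564 - 12376 = 6188

6188


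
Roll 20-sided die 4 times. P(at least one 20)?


P(no 20)^4 = (19/20)^4 = 130321/160000
P(≥1) = 1 - 130321/160000 = 29679/160000

P = 29679/160000 ≈ 18.55%


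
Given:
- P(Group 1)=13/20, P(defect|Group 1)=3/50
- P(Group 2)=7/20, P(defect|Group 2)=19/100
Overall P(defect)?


P(B) = Σ P(B|Aᵢ)×P(Aᵢ)
  3/50×13/20 = 39/1000
  19/100×7/20 = 133/2000
Sum = 211/2000

P(defect) = 211/2000 ≈ 10.55%


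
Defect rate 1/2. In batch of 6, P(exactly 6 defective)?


Binomial: P(X=6) = C(6,6)×p^6×(1-p)^0
= 1 × 1/64 × 1 = 1/64

P(X=6) = 1/64 ≈ 1.56%


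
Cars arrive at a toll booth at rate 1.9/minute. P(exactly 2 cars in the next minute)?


Poisson(λ=1.9): P(X=2) = e^(-λ)×λ^k/k!
= e^(-1.9) × 1.9^2 / 2!
≈ 0.1495686192 × 3.61 / 2 ≈ 0.269971

P(X=2) ≈ 0.269971 ≈ 27.00%


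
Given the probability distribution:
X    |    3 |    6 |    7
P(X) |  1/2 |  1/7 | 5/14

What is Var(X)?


E[X] = 34/7
E[X²] = 190/7
Var(X) = E[X²] - (E[X])² = 190/7 - 1156/49 = 174/49

Var(X) = 174/49 ≈ 3.5510


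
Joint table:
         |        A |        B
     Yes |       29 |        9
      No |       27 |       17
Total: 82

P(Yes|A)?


P(Yes|A) = 29/(29+27) = 29/56

P = 29/56 ≈ 51.79%


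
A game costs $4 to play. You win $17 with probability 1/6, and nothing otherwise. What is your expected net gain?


E[gain] = (17-4)×1/6 + (-4)×5/6
= 13/6 - 10/3 = -7/6

Expected net gain = $-7/6 ≈ $-1.17


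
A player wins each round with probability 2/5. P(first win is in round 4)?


Geometric: P(X=4) = (1-p)^(k-1)×p = (3/5)^3×2/5 = 54/625

P(X=4) = 54/625 ≈ 8.64%


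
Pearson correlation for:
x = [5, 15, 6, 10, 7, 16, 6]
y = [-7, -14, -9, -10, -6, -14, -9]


n=7, Σx=65, Σy=-69, Σxy=-719, Σx²=727, Σy²=739
r = (7×(-719) - 65×(-69))/√((7×727 - 65²)(7×739 - (-69)²))
= -548/√(864×412) = -548/√355968 ≈ -548/596.6305 ≈ -0.9185

r ≈ -0.9185


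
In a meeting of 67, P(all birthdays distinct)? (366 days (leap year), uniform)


P(all different) = Π(366-i)/366 for i=0..66
= (366/366)×(365/366)×...×(300/366)
= 0.001590

P ≈ 0.0016 ≈ 0.16%


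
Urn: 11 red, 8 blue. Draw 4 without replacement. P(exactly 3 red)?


Hypergeometric: C(11,3)×C(8,1)/C(19,4)
= 165×8/3876 = 110/323

P(X=3) = 110/323 ≈ 34.06%


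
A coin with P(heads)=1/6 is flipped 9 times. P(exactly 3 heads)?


Binomial: P(X=3) = C(9,3)×p^3×(1-p)^6
= 84 × 1/216 × 15625/46656 = 109375/839808

P(X=3) = 109375/839808 ≈ 13.02%


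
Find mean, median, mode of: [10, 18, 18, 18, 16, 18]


Sorted: [10, 16, 18, 18, 18, 18]
Mean = 98/6 = 49/3
Median = 18
Freq: {10: 1, 18: 4, 16: 1}
Mode: [18]

Mean=49/3, Median=18, Mode=18


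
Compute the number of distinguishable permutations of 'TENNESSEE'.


Letters: 9, freq: {'T': 1, 'E': 4, 'N': 2, 'S': 2}
9!/(1!×4!×2!×2!) = 362880/96 = 3780

3780


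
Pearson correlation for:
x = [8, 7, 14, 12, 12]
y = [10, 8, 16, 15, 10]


n=5, Σx=53, Σy=59, Σxy=660, Σx²=597, Σy²=745
r = (5×660 - 53×59)/√((5×597 - 53²)(5×745 - 59²))
= 173/√(176×244) = 173/√42944 ≈ 173/207.2293 ≈ 0.8348

r ≈ 0.8348


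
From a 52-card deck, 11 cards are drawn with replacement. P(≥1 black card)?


P(not a black card) = 26/52 = 1/2
P(none in 11 draws) = (1/2)^11 = 1/2048
P(≥1 black card) = 1 - 1/2048 = 2047/2048

P = 2047/2048 ≈ 99.95%


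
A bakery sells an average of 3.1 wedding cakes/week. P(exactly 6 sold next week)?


Poisson(λ=3.1): P(X=6) = e^(-λ)×λ^k/k!
= e^(-3.1) × 3.1^6 / 6!
≈ 0.04504920239 × 887.503681 / 720 ≈ 0.055530

P(X=6) ≈ 0.055530 ≈ 5.55%


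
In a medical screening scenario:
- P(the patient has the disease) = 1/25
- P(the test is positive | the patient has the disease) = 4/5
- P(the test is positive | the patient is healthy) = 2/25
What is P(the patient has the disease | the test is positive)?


Using Bayes' theorem:
P(A|B) = P(B|A)·P(A) / P(B)

P(the test is positive) = 4/5 × 1/25 + 2/25 × 24/25
= 4/125 + 48/625 = 68/625

P(the patient has the disease|the test is positive) = (4/125) / (68/625) = 5/17

P(the patient has the disease|the test is positive) = 5/17 ≈ 29.41%


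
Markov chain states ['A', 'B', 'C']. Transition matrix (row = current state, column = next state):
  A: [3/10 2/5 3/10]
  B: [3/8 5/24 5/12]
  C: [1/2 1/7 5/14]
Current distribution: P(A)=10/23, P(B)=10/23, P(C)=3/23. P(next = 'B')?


P(next=B) = Σᵢ P(now=i)×P(i→B)
= 10/23×2/5 + 10/23×5/24 + 3/23×1/7
= 4/23 + 25/276 + 3/161 = 547/1932

P = 547/1932 ≈ 0.2831


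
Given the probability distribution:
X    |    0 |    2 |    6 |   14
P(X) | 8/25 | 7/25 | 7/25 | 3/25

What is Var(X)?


E[X] = 98/25
E[X²] = 868/25
Var(X) = E[X²] - (E[X])² = 868/25 - 9604/625 = 12096/625

Var(X) = 12096/625 ≈ 19.3536


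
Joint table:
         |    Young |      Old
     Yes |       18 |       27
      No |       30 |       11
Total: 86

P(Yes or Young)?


P(Yes∨Young) = P(Yes) + P(Young) - P(Yes∧Young)
= (45 + 48 - 18)/86 = 75/86

P = 75/86 ≈ 87.21%


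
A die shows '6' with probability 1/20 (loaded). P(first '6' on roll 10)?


Geometric: P(X=10) = (1-p)^(k-1)×p = (19/20)^9×1/20 = 322687697779/10240000000000

P(X=10) = 322687697779/10240000000000 ≈ 3.15%


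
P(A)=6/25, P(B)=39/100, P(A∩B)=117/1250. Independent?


P(A)×P(B) = 117/1250
P(A∩B) = 117/1250
Equal ✓ → Independent

Yes, independent


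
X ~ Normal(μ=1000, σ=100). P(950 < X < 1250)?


z₁=(950-1000)/100=-0.5, z₂=(1250-1000)/100=2.5
P = Φ(2.5) - Φ(-0.5) = 0.993790 - 0.308538 = 0.685252 ≈ 0.6853

P(950 < X < 1250) ≈ 0.6853


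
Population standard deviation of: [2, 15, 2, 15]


Mean = 34/4 = 17/2
  (2-17/2)²=169/4
  (15-17/2)²=169/4
  (2-17/2)²=169/4
  (15-17/2)²=169/4
Σ(x-μ)² = 169
σ² = 169/4

σ = √(169/4) ≈ 6.5000


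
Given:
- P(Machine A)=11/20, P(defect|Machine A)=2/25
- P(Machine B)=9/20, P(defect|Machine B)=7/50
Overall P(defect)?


P(B) = Σ P(B|Aᵢ)×P(Aᵢ)
  2/25×11/20 = 11/250
  7/50×9/20 = 63/1000
Sum = 107/1000

P(defect) = 107/1000 ≈ 10.70%


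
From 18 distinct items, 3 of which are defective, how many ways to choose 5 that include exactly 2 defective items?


Choose 2 of the 3 defective items and 3 of the other 15 items:
C(3,2)×C(15,3) = 3×455 = 1365

1365


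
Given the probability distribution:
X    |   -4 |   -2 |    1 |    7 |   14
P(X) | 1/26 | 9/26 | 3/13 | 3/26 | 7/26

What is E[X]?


E[X] = Σ x·P(X=x)
= (-4)×(1/26) + (-2)×(9/26) + (1)×(3/13) + (7)×(3/26) + (14)×(7/26)
= 103/26

E[X] = 103/26


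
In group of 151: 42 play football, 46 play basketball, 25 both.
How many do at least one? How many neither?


|A∪B| = 42+46-25 = 63
Neither = 151-63 = 88

At least one: 63; Neither: 88


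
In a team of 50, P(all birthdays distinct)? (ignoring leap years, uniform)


P(all different) = Π(365-i)/365 for i=0..49
= (365/365)×(364/365)×...×(316/365)
= 0.029626

P ≈ 0.0296 ≈ 2.96%


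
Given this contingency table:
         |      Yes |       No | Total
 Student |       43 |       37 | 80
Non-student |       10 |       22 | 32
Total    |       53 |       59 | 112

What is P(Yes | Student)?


P(Yes | Student) = 43/(43+37) = 43/80

P(Yes|Student) = 43/80 ≈ 53.75%


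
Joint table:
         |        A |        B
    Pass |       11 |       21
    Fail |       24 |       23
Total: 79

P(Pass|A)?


P(Pass|A) = 11/(11+24) = 11/35

P = 11/35 ≈ 31.43%


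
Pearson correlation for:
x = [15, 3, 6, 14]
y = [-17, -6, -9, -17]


n=4, Σx=38, Σy=-49, Σxy=-565, Σx²=466, Σy²=695
r = (4×(-565) - 38×(-49))/√((4×466 - 38²)(4×695 - (-49)²))
= -398/√(420×379) = -398/√159180 ≈ -398/398.9737 ≈ -0.9976

r ≈ -0.9976


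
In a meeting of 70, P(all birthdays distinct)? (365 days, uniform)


P(all different) = Π(365-i)/365 for i=0..69
= (365/365)×(364/365)×...×(296/365)
= 0.000840

P ≈ 0.0008 ≈ 0.08%


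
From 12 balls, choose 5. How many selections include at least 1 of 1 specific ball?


Complement: C(12,5) - C(11,5) = 792 - 462 = 330

330


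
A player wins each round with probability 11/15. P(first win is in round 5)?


Geometric: P(X=5) = (1-p)^(k-1)×p = (4/15)^4×11/15 = 2816/759375

P(X=5) = 2816/759375 ≈ 0.37%


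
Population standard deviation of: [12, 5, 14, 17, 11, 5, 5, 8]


Mean = 77/8
  (12-77/8)²=361/64
  (5-77/8)²=1369/64
  (14-77/8)²=1225/64
  (17-77/8)²=3481/64
  (11-77/8)²=121/64
  (5-77/8)²=1369/64
  (5-77/8)²=1369/64
  (8-77/8)²=169/64
Σ(x-μ)² = 1183/8
σ² = (1183/8)/8 = 1183/64

σ = √(1183/64) ≈ 4.2993


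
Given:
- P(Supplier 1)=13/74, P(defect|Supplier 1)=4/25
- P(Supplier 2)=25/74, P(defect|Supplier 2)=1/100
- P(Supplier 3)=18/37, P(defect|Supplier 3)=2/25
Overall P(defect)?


P(B) = Σ P(B|Aᵢ)×P(Aᵢ)
  4/25×13/74 = 26/925
  1/100×25/74 = 1/296
  2/25×18/37 = 36/925
Sum = 521/7400

P(defect) = 521/7400 ≈ 7.04%


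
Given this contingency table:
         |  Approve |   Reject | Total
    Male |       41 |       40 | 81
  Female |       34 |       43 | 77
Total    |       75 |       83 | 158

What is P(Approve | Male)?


P(Approve | Male) = 41/(41+40) = 41/81

P(Approve|Male) = 41/81 ≈ 50.62%


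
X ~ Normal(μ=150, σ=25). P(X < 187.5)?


z = (187.5-150)/25 = 1.5
P(Z < 1.5) = 0.9332

P(X < 187.5) ≈ 0.9332


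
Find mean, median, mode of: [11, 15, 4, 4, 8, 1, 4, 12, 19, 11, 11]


Sorted: [1, 4, 4, 4, 8, 11, 11, 11, 12, 15, 19]
Mean = 100/11
Median = 11
Freq: {11: 3, 15: 1, 4: 3, 8: 1, 1: 1, 12: 1, 19: 1}
Mode: [4, 11]

Mean=100/11, Median=11, Mode=[4, 11]


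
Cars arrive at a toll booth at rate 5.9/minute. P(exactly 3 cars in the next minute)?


Poisson(λ=5.9): P(X=3) = e^(-λ)×λ^k/k!
= e^(-5.9) × 5.9^3 / 3!
≈ 0.002739444819 × 205.379 / 6 ≈ 0.093771

P(X=3) ≈ 0.093771 ≈ 9.38%


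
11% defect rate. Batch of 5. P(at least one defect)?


P(all good) = (89/100)^5 = 5584059449/10000000000
P(≥1 defect) = 4415940551/10000000000

P = 4415940551/10000000000 ≈ 44.16%


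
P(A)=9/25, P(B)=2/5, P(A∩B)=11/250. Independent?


P(A)×P(B) = 18/125
P(A∩B) = 11/250
Not equal → NOT independent

No, not independent


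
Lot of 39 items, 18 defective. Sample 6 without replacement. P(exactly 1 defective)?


Hypergeometric: C(18,1)×C(21,5)/C(39,6)
= 18×20349/3262623 = 54/481

P(X=1) = 54/481 ≈ 11.23%


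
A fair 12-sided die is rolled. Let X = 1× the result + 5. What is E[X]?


E[die] = (1+12)/2 = 13/2
E[X] = 1×13/2 + 5 = 23/2

E[X] = 23/2


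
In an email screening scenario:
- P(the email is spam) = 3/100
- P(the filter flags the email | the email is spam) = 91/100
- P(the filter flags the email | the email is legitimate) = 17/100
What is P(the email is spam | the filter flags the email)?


Using Bayes' theorem:
P(A|B) = P(B|A)·P(A) / P(B)

P(the filter flags the email) = 91/100 × 3/100 + 17/100 × 97/100
= 273/10000 + 1649/10000 = 961/5000

P(the email is spam|the filter flags the email) = (273/10000) / (961/5000) = 273/1922

P(the email is spam|the filter flags the email) = 273/1922 ≈ 14.20%


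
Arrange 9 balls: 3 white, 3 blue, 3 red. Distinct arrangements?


9!/(3!×3!×3!) = 1680

1680


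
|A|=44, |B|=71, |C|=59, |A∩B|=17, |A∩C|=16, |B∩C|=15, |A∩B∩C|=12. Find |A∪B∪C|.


|A∪B∪C| = 44+71+59-17-16-15+12 = 138

|A∪B∪C| = 138


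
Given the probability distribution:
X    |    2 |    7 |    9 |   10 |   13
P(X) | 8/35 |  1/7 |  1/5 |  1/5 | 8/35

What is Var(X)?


E[X] = 288/35
E[X²] = 2896/35
Var(X) = E[X²] - (E[X])² = 2896/35 - 82944/1225 = 18416/1225

Var(X) = 18416/1225 ≈ 15.0335


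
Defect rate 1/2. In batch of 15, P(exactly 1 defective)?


Binomial: P(X=1) = C(15,1)×p^1×(1-p)^14
= 15 × 1/2 × 1/16384 = 15/32768

P(X=1) = 15/32768 ≈ 0.05%


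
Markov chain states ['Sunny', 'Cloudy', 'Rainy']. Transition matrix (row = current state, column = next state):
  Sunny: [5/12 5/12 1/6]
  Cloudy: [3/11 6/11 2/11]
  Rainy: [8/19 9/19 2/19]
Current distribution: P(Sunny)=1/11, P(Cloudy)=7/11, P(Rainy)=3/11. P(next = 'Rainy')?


P(next=Rainy) = Σᵢ P(now=i)×P(i→Rainy)
= 1/11×1/6 + 7/11×2/11 + 3/11×2/19
= 1/66 + 14/121 + 6/209 = 2201/13794

P = 2201/13794 ≈ 0.1596


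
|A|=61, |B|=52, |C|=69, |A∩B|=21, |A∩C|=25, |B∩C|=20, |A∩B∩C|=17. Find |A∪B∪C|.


|A∪B∪C| = 61+52+69-21-25-20+17 = 133

|A∪B∪C| = 133


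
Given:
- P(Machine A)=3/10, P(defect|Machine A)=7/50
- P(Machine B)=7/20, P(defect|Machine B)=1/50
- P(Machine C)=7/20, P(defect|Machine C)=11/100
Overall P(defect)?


P(B) = Σ P(B|Aᵢ)×P(Aᵢ)
  7/50×3/10 = 21/500
  1/50×7/20 = 7/1000
  11/100×7/20 = 77/2000
Sum = 7/80

P(defect) = 7/80 ≈ 8.75%


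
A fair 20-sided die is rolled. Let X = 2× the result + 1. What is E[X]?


E[die] = (1+20)/2 = 21/2
E[X] = 2×21/2 + 1 = 22

E[X] = 22


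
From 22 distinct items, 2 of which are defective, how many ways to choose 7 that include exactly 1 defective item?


Choose 1 of the 2 defective items and 6 of the other 20 items:
C(2,1)×C(20,6) = 2×38760 = 77520

77520


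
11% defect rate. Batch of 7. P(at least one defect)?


P(all good) = (89/100)^7 = 44231334895529/100000000000000
P(≥1 defect) = 55768665104471/100000000000000

P = 55768665104471/100000000000000 ≈ 55.77%


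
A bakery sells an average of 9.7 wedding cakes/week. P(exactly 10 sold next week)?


Poisson(λ=9.7): P(X=10) = e^(-λ)×λ^k/k!
= e^(-9.7) × 9.7^10 / 10!
≈ 6.128349505e-05 × 7374241268.95 / 3628800 ≈ 0.124537

P(X=10) ≈ 0.124537 ≈ 12.45%


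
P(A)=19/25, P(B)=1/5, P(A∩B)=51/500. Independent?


P(A)×P(B) = 19/125
P(A∩B) = 51/500
Not equal → NOT independent

No, not independent


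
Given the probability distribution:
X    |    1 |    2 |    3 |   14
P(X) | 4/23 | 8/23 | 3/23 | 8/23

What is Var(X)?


E[X] = 141/23
E[X²] = 1631/23
Var(X) = E[X²] - (E[X])² = 1631/23 - 19881/529 = 17632/529

Var(X) = 17632/529 ≈ 33.3308


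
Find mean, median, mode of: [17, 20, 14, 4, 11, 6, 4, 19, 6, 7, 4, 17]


Sorted: [4, 4, 4, 6, 6, 7, 11, 14, 17, 17, 19, 20]
Mean = 129/12 = 43/4
Median = 9
Freq: {17: 2, 20: 1, 14: 1, 4: 3, 11: 1, 6: 2, 19: 1, 7: 1}
Mode: [4]

Mean=43/4, Median=9, Mode=4


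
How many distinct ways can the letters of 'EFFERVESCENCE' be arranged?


Letters: 13, freq: {'E': 5, 'F': 2, 'R': 1, 'V': 1, 'S': 1, 'C': 2, 'N': 1}
13!/(5!×2!×1!×1!×1!×2!×1!) = 6227020800/480 = 12972960

12972960


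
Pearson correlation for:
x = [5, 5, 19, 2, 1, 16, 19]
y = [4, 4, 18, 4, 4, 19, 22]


n=7, Σx=67, Σy=75, Σxy=1116, Σx²=1033, Σy²=1233
r = (7×1116 - 67×75)/√((7×1033 - 67²)(7×1233 - 75²))
= 2787/√(2742×3006) = 2787/√8242452 ≈ 2787/2870.9671 ≈ 0.9708

r ≈ 0.9708


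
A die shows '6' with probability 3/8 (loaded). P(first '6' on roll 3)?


Geometric: P(X=3) = (1-p)^(k-1)×p = (5/8)^2×3/8 = 75/512

P(X=3) = 75/512 ≈ 14.65%


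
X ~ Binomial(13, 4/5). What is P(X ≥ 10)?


P(X ≥ 10) = Σ P(X=i) for i=10..13
P(X=10) = 299892736/1220703125
P(X=11) = 327155712/1220703125
P(X=12) = 218103808/1220703125
P(X=13) = 67108864/1220703125
Sum = 182452224/244140625

P(X ≥ 10) = 182452224/244140625 ≈ 74.73%


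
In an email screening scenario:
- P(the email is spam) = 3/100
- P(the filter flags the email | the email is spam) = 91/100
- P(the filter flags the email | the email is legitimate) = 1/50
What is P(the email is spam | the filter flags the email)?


Using Bayes' theorem:
P(A|B) = P(B|A)·P(A) / P(B)

P(the filter flags the email) = 91/100 × 3/100 + 1/50 × 97/100
= 273/10000 + 97/5000 = 467/10000

P(the email is spam|the filter flags the email) = (273/10000) / (467/10000) = 273/467

P(the email is spam|the filter flags the email) = 273/467 ≈ 58.46%


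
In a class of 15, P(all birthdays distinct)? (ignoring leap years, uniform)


P(all different) = Π(365-i)/365 for i=0..14
= (365/365)×(364/365)×...×(351/365)
= 0.747099

P ≈ 0.7471 ≈ 74.71%


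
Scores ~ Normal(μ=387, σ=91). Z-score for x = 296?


z = (x - μ)/σ = (296 - 387)/91 = -1.0

z = -1.0


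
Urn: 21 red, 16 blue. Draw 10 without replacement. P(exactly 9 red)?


Hypergeometric: C(21,9)×C(16,1)/C(37,10)
= 293930×16/348330136 = 4940/365893

P(X=9) = 4940/365893 ≈ 1.35%


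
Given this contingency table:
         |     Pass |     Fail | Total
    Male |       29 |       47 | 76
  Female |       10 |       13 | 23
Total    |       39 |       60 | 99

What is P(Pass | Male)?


P(Pass | Male) = 29/(29+47) = 29/76

P(Pass|Male) = 29/76 ≈ 38.16%


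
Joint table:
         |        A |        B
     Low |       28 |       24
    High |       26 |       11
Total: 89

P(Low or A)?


P(Low∨A) = P(Low) + P(A) - P(Low∧A)
= (52 + 54 - 28)/89 = 78/89

P = 78/89 ≈ 87.64%


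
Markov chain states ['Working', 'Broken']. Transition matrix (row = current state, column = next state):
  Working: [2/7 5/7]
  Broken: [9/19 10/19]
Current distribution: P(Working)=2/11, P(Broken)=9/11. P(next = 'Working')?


P(next=Working) = Σᵢ P(now=i)×P(i→Working)
= 2/11×2/7 + 9/11×9/19
= 4/77 + 81/209 = 643/1463

P = 643/1463 ≈ 0.4395


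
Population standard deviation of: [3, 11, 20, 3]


Mean = 37/4
  (3-37/4)²=625/16
  (11-37/4)²=49/16
  (20-37/4)²=1849/16
  (3-37/4)²=625/16
Σ(x-μ)² = 787/4
σ² = (787/4)/4 = 787/16

σ = √(787/16) ≈ 7.0134


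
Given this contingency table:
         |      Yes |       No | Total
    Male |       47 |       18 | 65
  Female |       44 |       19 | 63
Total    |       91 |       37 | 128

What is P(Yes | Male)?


P(Yes | Male) = 47/(47+18) = 47/65

P(Yes|Male) = 47/65 ≈ 72.31%


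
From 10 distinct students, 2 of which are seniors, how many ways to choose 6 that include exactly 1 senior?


Choose 1 of the 2 seniors and 5 of the other 8 students:
C(2,1)×C(8,5) = 2×56 = 112

112


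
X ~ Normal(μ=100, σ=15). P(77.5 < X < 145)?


z₁=(77.5-100)/15=-1.5, z₂=(145-100)/15=3.0
P = Φ(3.0) - Φ(-1.5) = 0.998650 - 0.066807 = 0.931843 ≈ 0.9318

P(77.5 < X < 145) ≈ 0.9318


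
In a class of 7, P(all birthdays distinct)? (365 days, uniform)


P(all different) = Π(365-i)/365 for i=0..6
= (365/365)×(364/365)×...×(359/365)
= 0.943764

P ≈ 0.9438 ≈ 94.38%


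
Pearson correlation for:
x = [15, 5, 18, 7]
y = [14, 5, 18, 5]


n=4, Σx=45, Σy=42, Σxy=594, Σx²=623, Σy²=570
r = (4×594 - 45×42)/√((4×623 - 45²)(4×570 - 42²))
= 486/√(467×516) = 486/√240972 ≈ 486/490.8890 ≈ 0.9900

r ≈ 0.9900


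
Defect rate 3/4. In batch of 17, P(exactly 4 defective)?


Binomial: P(X=4) = C(17,4)×p^4×(1-p)^13
= 2380 × 81/256 × 1/67108864 = 48195/4294967296

P(X=4) = 48195/4294967296 ≈ 0.00%


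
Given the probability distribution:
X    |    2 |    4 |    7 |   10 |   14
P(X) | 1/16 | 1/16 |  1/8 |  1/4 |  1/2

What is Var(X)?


E[X] = 43/4
E[X²] = 1043/8
Var(X) = E[X²] - (E[X])² = 1043/8 - 1849/16 = 237/16

Var(X) = 237/16 ≈ 14.8125


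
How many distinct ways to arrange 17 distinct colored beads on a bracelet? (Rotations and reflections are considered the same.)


Free circular arrangements: rotations and reflections both identified.
(n-1)!/2 = 16!/2 = 20922789888000/2 = 10461394944000

10461394944000


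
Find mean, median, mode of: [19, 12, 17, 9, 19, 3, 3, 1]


Sorted: [1, 3, 3, 9, 12, 17, 19, 19]
Mean = 83/8
Median = 21/2
Freq: {19: 2, 12: 1, 17: 1, 9: 1, 3: 2, 1: 1}
Mode: [3, 19]

Mean=83/8, Median=21/2, Mode=[3, 19]


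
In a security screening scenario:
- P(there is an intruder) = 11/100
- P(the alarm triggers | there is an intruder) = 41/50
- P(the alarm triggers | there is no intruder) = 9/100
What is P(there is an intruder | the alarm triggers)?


Using Bayes' theorem:
P(A|B) = P(B|A)·P(A) / P(B)

P(the alarm triggers) = 41/50 × 11/100 + 9/100 × 89/100
= 451/5000 + 801/10000 = 1703/10000

P(there is an intruder|the alarm triggers) = (451/5000) / (1703/10000) = 902/1703

P(there is an intruder|the alarm triggers) = 902/1703 ≈ 52.97%


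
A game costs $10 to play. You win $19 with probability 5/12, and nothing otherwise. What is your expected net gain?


E[gain] = (19-10)×5/12 + (-10)×7/12
= 15/4 - 35/6 = -25/12

Expected net gain = $-25/12 ≈ $-2.08


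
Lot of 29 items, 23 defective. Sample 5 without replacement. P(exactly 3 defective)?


Hypergeometric: C(23,3)×C(6,2)/C(29,5)
= 1771×15/118755 = 253/1131

P(X=3) = 253/1131 ≈ 22.37%


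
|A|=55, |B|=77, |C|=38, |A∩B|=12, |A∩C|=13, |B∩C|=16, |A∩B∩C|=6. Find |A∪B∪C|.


|A∪B∪C| = 55+77+38-12-13-16+6 = 135

|A∪B∪C| = 135


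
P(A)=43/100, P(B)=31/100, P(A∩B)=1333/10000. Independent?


P(A)×P(B) = 1333/10000
P(A∩B) = 1333/10000
Equal ✓ → Independent

Yes, independent


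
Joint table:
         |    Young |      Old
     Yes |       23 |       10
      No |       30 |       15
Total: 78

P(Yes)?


P(Yes) = (23+10)/78 = 33/78 = 11/26

P(Yes) = 11/26 ≈ 42.31%
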